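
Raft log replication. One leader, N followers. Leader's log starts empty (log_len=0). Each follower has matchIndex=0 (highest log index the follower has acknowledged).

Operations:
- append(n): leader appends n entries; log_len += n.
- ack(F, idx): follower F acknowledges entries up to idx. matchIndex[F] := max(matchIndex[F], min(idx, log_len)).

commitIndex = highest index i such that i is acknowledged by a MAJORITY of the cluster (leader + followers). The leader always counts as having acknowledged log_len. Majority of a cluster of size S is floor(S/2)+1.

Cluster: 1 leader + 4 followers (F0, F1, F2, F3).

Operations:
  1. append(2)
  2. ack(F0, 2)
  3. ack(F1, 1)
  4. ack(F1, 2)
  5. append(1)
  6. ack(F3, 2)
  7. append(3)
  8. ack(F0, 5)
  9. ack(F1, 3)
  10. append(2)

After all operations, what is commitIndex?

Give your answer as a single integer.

Op 1: append 2 -> log_len=2
Op 2: F0 acks idx 2 -> match: F0=2 F1=0 F2=0 F3=0; commitIndex=0
Op 3: F1 acks idx 1 -> match: F0=2 F1=1 F2=0 F3=0; commitIndex=1
Op 4: F1 acks idx 2 -> match: F0=2 F1=2 F2=0 F3=0; commitIndex=2
Op 5: append 1 -> log_len=3
Op 6: F3 acks idx 2 -> match: F0=2 F1=2 F2=0 F3=2; commitIndex=2
Op 7: append 3 -> log_len=6
Op 8: F0 acks idx 5 -> match: F0=5 F1=2 F2=0 F3=2; commitIndex=2
Op 9: F1 acks idx 3 -> match: F0=5 F1=3 F2=0 F3=2; commitIndex=3
Op 10: append 2 -> log_len=8

Answer: 3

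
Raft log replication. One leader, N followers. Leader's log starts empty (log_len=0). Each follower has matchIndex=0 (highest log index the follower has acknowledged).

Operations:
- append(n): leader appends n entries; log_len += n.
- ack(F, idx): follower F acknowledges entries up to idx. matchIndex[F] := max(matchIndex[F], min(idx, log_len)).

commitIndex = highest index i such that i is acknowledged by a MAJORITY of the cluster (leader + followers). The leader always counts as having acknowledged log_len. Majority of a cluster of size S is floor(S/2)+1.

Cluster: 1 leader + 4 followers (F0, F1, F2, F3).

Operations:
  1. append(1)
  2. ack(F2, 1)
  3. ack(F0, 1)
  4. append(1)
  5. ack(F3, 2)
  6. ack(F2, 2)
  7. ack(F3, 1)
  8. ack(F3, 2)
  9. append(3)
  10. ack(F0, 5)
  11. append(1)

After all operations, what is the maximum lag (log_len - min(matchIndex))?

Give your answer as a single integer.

Answer: 6

Derivation:
Op 1: append 1 -> log_len=1
Op 2: F2 acks idx 1 -> match: F0=0 F1=0 F2=1 F3=0; commitIndex=0
Op 3: F0 acks idx 1 -> match: F0=1 F1=0 F2=1 F3=0; commitIndex=1
Op 4: append 1 -> log_len=2
Op 5: F3 acks idx 2 -> match: F0=1 F1=0 F2=1 F3=2; commitIndex=1
Op 6: F2 acks idx 2 -> match: F0=1 F1=0 F2=2 F3=2; commitIndex=2
Op 7: F3 acks idx 1 -> match: F0=1 F1=0 F2=2 F3=2; commitIndex=2
Op 8: F3 acks idx 2 -> match: F0=1 F1=0 F2=2 F3=2; commitIndex=2
Op 9: append 3 -> log_len=5
Op 10: F0 acks idx 5 -> match: F0=5 F1=0 F2=2 F3=2; commitIndex=2
Op 11: append 1 -> log_len=6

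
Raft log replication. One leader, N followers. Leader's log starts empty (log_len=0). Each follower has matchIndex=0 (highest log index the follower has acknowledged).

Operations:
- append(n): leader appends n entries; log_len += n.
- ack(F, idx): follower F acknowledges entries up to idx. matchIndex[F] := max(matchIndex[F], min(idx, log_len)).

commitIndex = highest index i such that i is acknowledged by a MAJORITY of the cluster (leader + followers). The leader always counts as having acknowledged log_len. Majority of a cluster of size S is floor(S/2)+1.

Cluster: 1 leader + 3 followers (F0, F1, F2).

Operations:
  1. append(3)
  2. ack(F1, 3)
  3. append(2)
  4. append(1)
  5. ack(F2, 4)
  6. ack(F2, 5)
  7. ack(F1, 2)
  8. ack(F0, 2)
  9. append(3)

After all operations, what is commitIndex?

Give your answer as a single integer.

Answer: 3

Derivation:
Op 1: append 3 -> log_len=3
Op 2: F1 acks idx 3 -> match: F0=0 F1=3 F2=0; commitIndex=0
Op 3: append 2 -> log_len=5
Op 4: append 1 -> log_len=6
Op 5: F2 acks idx 4 -> match: F0=0 F1=3 F2=4; commitIndex=3
Op 6: F2 acks idx 5 -> match: F0=0 F1=3 F2=5; commitIndex=3
Op 7: F1 acks idx 2 -> match: F0=0 F1=3 F2=5; commitIndex=3
Op 8: F0 acks idx 2 -> match: F0=2 F1=3 F2=5; commitIndex=3
Op 9: append 3 -> log_len=9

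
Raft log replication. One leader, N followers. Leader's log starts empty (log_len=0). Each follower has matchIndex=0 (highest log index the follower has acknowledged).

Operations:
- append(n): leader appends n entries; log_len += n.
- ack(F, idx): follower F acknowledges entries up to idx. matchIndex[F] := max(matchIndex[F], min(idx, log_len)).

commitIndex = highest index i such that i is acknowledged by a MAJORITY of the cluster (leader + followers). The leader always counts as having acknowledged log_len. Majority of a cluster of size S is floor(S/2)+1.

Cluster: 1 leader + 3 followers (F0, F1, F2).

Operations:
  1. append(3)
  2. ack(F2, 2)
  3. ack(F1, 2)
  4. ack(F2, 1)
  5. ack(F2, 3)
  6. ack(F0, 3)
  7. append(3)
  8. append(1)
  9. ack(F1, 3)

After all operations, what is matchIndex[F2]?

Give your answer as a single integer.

Op 1: append 3 -> log_len=3
Op 2: F2 acks idx 2 -> match: F0=0 F1=0 F2=2; commitIndex=0
Op 3: F1 acks idx 2 -> match: F0=0 F1=2 F2=2; commitIndex=2
Op 4: F2 acks idx 1 -> match: F0=0 F1=2 F2=2; commitIndex=2
Op 5: F2 acks idx 3 -> match: F0=0 F1=2 F2=3; commitIndex=2
Op 6: F0 acks idx 3 -> match: F0=3 F1=2 F2=3; commitIndex=3
Op 7: append 3 -> log_len=6
Op 8: append 1 -> log_len=7
Op 9: F1 acks idx 3 -> match: F0=3 F1=3 F2=3; commitIndex=3

Answer: 3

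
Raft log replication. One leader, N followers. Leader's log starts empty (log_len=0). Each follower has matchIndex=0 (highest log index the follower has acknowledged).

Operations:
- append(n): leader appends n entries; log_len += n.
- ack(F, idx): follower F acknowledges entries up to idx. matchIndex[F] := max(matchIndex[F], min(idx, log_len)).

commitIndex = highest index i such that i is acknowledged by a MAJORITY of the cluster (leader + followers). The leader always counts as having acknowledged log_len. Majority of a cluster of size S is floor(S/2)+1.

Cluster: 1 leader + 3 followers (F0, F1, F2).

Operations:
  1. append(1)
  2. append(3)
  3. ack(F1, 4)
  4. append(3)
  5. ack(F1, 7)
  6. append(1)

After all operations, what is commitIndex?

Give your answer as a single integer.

Op 1: append 1 -> log_len=1
Op 2: append 3 -> log_len=4
Op 3: F1 acks idx 4 -> match: F0=0 F1=4 F2=0; commitIndex=0
Op 4: append 3 -> log_len=7
Op 5: F1 acks idx 7 -> match: F0=0 F1=7 F2=0; commitIndex=0
Op 6: append 1 -> log_len=8

Answer: 0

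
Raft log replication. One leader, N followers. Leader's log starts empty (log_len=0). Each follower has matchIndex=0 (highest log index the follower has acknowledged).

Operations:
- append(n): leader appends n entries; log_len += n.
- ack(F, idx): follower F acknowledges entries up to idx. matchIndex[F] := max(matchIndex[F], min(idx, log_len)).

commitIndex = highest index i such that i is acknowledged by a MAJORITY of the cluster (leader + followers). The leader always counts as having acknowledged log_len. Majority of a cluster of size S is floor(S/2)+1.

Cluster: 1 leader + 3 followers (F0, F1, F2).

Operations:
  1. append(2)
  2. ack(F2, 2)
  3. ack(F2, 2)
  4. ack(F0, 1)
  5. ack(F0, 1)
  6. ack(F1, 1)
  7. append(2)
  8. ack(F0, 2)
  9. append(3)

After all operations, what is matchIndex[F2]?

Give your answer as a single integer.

Answer: 2

Derivation:
Op 1: append 2 -> log_len=2
Op 2: F2 acks idx 2 -> match: F0=0 F1=0 F2=2; commitIndex=0
Op 3: F2 acks idx 2 -> match: F0=0 F1=0 F2=2; commitIndex=0
Op 4: F0 acks idx 1 -> match: F0=1 F1=0 F2=2; commitIndex=1
Op 5: F0 acks idx 1 -> match: F0=1 F1=0 F2=2; commitIndex=1
Op 6: F1 acks idx 1 -> match: F0=1 F1=1 F2=2; commitIndex=1
Op 7: append 2 -> log_len=4
Op 8: F0 acks idx 2 -> match: F0=2 F1=1 F2=2; commitIndex=2
Op 9: append 3 -> log_len=7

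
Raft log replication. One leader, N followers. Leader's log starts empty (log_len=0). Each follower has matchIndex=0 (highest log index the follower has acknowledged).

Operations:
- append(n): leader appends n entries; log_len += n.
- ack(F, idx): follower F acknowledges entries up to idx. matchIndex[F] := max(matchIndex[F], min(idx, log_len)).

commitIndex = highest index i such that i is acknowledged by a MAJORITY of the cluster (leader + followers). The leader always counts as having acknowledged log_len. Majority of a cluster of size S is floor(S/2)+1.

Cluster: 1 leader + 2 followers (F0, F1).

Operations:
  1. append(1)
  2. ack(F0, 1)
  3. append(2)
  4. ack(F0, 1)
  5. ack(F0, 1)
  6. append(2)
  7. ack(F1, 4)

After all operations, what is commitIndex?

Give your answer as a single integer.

Op 1: append 1 -> log_len=1
Op 2: F0 acks idx 1 -> match: F0=1 F1=0; commitIndex=1
Op 3: append 2 -> log_len=3
Op 4: F0 acks idx 1 -> match: F0=1 F1=0; commitIndex=1
Op 5: F0 acks idx 1 -> match: F0=1 F1=0; commitIndex=1
Op 6: append 2 -> log_len=5
Op 7: F1 acks idx 4 -> match: F0=1 F1=4; commitIndex=4

Answer: 4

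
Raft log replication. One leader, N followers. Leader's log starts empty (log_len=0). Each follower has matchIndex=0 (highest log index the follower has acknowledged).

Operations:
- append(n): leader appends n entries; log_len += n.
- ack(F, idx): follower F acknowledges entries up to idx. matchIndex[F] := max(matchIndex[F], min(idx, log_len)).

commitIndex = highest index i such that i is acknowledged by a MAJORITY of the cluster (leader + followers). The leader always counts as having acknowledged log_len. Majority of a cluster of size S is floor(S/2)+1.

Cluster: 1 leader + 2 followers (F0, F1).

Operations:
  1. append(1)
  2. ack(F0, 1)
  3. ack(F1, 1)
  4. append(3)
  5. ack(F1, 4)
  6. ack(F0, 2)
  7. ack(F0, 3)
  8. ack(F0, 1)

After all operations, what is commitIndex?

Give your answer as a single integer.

Op 1: append 1 -> log_len=1
Op 2: F0 acks idx 1 -> match: F0=1 F1=0; commitIndex=1
Op 3: F1 acks idx 1 -> match: F0=1 F1=1; commitIndex=1
Op 4: append 3 -> log_len=4
Op 5: F1 acks idx 4 -> match: F0=1 F1=4; commitIndex=4
Op 6: F0 acks idx 2 -> match: F0=2 F1=4; commitIndex=4
Op 7: F0 acks idx 3 -> match: F0=3 F1=4; commitIndex=4
Op 8: F0 acks idx 1 -> match: F0=3 F1=4; commitIndex=4

Answer: 4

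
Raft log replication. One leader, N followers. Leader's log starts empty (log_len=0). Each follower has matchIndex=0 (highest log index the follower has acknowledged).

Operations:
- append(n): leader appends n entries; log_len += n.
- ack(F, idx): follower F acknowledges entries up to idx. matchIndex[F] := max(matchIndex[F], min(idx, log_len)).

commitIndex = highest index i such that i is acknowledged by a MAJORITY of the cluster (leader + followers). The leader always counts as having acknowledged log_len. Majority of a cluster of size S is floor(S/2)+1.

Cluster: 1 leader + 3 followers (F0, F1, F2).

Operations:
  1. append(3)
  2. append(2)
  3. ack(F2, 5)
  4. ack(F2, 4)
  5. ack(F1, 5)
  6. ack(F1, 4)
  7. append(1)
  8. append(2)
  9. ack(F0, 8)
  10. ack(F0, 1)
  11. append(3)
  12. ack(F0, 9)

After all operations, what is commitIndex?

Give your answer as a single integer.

Op 1: append 3 -> log_len=3
Op 2: append 2 -> log_len=5
Op 3: F2 acks idx 5 -> match: F0=0 F1=0 F2=5; commitIndex=0
Op 4: F2 acks idx 4 -> match: F0=0 F1=0 F2=5; commitIndex=0
Op 5: F1 acks idx 5 -> match: F0=0 F1=5 F2=5; commitIndex=5
Op 6: F1 acks idx 4 -> match: F0=0 F1=5 F2=5; commitIndex=5
Op 7: append 1 -> log_len=6
Op 8: append 2 -> log_len=8
Op 9: F0 acks idx 8 -> match: F0=8 F1=5 F2=5; commitIndex=5
Op 10: F0 acks idx 1 -> match: F0=8 F1=5 F2=5; commitIndex=5
Op 11: append 3 -> log_len=11
Op 12: F0 acks idx 9 -> match: F0=9 F1=5 F2=5; commitIndex=5

Answer: 5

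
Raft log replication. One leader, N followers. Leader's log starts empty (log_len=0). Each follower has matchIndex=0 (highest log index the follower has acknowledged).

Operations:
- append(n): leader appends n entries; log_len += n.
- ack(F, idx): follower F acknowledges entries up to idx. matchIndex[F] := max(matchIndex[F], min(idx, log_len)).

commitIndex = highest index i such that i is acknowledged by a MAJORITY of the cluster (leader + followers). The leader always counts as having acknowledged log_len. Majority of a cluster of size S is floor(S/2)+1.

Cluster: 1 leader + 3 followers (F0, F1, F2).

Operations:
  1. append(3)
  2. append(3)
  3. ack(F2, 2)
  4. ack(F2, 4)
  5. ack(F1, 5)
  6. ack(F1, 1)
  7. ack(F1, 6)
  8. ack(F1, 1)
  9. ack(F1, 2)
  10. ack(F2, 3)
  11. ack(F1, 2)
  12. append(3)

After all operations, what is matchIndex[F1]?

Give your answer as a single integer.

Answer: 6

Derivation:
Op 1: append 3 -> log_len=3
Op 2: append 3 -> log_len=6
Op 3: F2 acks idx 2 -> match: F0=0 F1=0 F2=2; commitIndex=0
Op 4: F2 acks idx 4 -> match: F0=0 F1=0 F2=4; commitIndex=0
Op 5: F1 acks idx 5 -> match: F0=0 F1=5 F2=4; commitIndex=4
Op 6: F1 acks idx 1 -> match: F0=0 F1=5 F2=4; commitIndex=4
Op 7: F1 acks idx 6 -> match: F0=0 F1=6 F2=4; commitIndex=4
Op 8: F1 acks idx 1 -> match: F0=0 F1=6 F2=4; commitIndex=4
Op 9: F1 acks idx 2 -> match: F0=0 F1=6 F2=4; commitIndex=4
Op 10: F2 acks idx 3 -> match: F0=0 F1=6 F2=4; commitIndex=4
Op 11: F1 acks idx 2 -> match: F0=0 F1=6 F2=4; commitIndex=4
Op 12: append 3 -> log_len=9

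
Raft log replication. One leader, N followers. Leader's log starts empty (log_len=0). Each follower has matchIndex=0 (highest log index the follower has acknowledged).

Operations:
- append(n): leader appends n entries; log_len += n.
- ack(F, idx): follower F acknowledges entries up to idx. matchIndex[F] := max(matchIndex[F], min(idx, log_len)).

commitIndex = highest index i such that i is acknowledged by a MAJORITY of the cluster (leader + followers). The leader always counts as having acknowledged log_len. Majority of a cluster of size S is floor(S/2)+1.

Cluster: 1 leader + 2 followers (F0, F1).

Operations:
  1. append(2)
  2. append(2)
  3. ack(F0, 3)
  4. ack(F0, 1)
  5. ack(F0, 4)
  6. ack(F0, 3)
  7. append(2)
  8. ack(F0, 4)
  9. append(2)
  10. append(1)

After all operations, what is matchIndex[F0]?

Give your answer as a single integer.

Answer: 4

Derivation:
Op 1: append 2 -> log_len=2
Op 2: append 2 -> log_len=4
Op 3: F0 acks idx 3 -> match: F0=3 F1=0; commitIndex=3
Op 4: F0 acks idx 1 -> match: F0=3 F1=0; commitIndex=3
Op 5: F0 acks idx 4 -> match: F0=4 F1=0; commitIndex=4
Op 6: F0 acks idx 3 -> match: F0=4 F1=0; commitIndex=4
Op 7: append 2 -> log_len=6
Op 8: F0 acks idx 4 -> match: F0=4 F1=0; commitIndex=4
Op 9: append 2 -> log_len=8
Op 10: append 1 -> log_len=9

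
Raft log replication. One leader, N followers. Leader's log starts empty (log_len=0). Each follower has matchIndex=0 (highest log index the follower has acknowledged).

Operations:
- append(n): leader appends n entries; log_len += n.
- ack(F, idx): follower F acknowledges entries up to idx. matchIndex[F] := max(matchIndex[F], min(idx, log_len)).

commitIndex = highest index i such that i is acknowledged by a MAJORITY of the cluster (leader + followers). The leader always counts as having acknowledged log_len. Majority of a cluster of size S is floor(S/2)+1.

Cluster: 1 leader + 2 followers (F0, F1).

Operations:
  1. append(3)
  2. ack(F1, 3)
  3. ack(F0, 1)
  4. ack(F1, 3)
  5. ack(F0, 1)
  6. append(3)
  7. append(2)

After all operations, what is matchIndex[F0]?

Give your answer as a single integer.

Answer: 1

Derivation:
Op 1: append 3 -> log_len=3
Op 2: F1 acks idx 3 -> match: F0=0 F1=3; commitIndex=3
Op 3: F0 acks idx 1 -> match: F0=1 F1=3; commitIndex=3
Op 4: F1 acks idx 3 -> match: F0=1 F1=3; commitIndex=3
Op 5: F0 acks idx 1 -> match: F0=1 F1=3; commitIndex=3
Op 6: append 3 -> log_len=6
Op 7: append 2 -> log_len=8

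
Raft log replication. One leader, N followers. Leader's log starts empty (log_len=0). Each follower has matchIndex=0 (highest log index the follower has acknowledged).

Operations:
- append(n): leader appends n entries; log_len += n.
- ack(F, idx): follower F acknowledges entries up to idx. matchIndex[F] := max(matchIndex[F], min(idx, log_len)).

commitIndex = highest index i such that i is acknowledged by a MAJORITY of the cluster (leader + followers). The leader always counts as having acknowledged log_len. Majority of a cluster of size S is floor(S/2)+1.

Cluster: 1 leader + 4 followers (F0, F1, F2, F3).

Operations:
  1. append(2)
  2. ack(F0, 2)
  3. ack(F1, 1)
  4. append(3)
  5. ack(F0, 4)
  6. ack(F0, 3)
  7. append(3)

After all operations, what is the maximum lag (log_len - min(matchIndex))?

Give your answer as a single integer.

Answer: 8

Derivation:
Op 1: append 2 -> log_len=2
Op 2: F0 acks idx 2 -> match: F0=2 F1=0 F2=0 F3=0; commitIndex=0
Op 3: F1 acks idx 1 -> match: F0=2 F1=1 F2=0 F3=0; commitIndex=1
Op 4: append 3 -> log_len=5
Op 5: F0 acks idx 4 -> match: F0=4 F1=1 F2=0 F3=0; commitIndex=1
Op 6: F0 acks idx 3 -> match: F0=4 F1=1 F2=0 F3=0; commitIndex=1
Op 7: append 3 -> log_len=8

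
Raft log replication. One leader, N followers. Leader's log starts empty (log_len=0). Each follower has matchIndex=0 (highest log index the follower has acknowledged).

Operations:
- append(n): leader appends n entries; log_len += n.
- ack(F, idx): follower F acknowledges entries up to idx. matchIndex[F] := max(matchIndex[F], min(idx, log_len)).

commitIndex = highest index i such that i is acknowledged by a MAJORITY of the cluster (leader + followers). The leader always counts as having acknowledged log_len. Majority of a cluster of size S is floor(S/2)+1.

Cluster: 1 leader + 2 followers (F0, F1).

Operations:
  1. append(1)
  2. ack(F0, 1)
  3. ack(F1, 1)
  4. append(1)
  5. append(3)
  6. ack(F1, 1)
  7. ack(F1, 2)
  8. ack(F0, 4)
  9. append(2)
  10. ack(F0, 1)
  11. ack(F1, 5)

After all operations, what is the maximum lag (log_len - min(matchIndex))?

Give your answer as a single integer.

Op 1: append 1 -> log_len=1
Op 2: F0 acks idx 1 -> match: F0=1 F1=0; commitIndex=1
Op 3: F1 acks idx 1 -> match: F0=1 F1=1; commitIndex=1
Op 4: append 1 -> log_len=2
Op 5: append 3 -> log_len=5
Op 6: F1 acks idx 1 -> match: F0=1 F1=1; commitIndex=1
Op 7: F1 acks idx 2 -> match: F0=1 F1=2; commitIndex=2
Op 8: F0 acks idx 4 -> match: F0=4 F1=2; commitIndex=4
Op 9: append 2 -> log_len=7
Op 10: F0 acks idx 1 -> match: F0=4 F1=2; commitIndex=4
Op 11: F1 acks idx 5 -> match: F0=4 F1=5; commitIndex=5

Answer: 3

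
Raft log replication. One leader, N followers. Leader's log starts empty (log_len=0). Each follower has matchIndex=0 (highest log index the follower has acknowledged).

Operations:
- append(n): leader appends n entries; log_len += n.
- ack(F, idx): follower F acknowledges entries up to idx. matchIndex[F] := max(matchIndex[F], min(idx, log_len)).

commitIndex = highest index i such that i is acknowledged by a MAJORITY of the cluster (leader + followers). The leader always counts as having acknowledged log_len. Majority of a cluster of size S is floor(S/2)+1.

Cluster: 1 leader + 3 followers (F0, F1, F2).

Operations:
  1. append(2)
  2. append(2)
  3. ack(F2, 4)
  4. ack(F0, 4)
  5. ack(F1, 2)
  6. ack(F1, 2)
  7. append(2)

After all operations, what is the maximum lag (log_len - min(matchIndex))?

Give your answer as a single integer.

Answer: 4

Derivation:
Op 1: append 2 -> log_len=2
Op 2: append 2 -> log_len=4
Op 3: F2 acks idx 4 -> match: F0=0 F1=0 F2=4; commitIndex=0
Op 4: F0 acks idx 4 -> match: F0=4 F1=0 F2=4; commitIndex=4
Op 5: F1 acks idx 2 -> match: F0=4 F1=2 F2=4; commitIndex=4
Op 6: F1 acks idx 2 -> match: F0=4 F1=2 F2=4; commitIndex=4
Op 7: append 2 -> log_len=6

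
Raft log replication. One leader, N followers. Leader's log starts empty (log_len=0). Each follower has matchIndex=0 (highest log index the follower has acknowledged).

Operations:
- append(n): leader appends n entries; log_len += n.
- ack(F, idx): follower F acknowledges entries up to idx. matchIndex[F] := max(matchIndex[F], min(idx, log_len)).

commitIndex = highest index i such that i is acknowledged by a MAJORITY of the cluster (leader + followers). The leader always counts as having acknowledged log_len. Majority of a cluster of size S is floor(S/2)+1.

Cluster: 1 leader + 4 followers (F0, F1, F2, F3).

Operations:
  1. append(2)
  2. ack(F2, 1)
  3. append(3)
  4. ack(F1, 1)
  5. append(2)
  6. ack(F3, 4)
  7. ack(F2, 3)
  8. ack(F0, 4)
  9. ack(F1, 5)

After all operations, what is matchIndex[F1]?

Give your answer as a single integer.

Op 1: append 2 -> log_len=2
Op 2: F2 acks idx 1 -> match: F0=0 F1=0 F2=1 F3=0; commitIndex=0
Op 3: append 3 -> log_len=5
Op 4: F1 acks idx 1 -> match: F0=0 F1=1 F2=1 F3=0; commitIndex=1
Op 5: append 2 -> log_len=7
Op 6: F3 acks idx 4 -> match: F0=0 F1=1 F2=1 F3=4; commitIndex=1
Op 7: F2 acks idx 3 -> match: F0=0 F1=1 F2=3 F3=4; commitIndex=3
Op 8: F0 acks idx 4 -> match: F0=4 F1=1 F2=3 F3=4; commitIndex=4
Op 9: F1 acks idx 5 -> match: F0=4 F1=5 F2=3 F3=4; commitIndex=4

Answer: 5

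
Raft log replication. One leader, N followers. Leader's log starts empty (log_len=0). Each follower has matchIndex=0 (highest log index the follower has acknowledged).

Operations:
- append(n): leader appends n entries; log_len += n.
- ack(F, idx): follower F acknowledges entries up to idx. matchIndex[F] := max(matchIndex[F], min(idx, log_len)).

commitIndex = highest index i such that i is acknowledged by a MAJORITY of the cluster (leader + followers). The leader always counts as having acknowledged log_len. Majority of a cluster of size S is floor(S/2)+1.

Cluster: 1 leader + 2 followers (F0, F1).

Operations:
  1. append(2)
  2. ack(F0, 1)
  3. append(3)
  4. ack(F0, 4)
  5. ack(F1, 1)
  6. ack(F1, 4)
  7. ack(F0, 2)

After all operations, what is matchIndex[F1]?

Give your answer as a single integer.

Answer: 4

Derivation:
Op 1: append 2 -> log_len=2
Op 2: F0 acks idx 1 -> match: F0=1 F1=0; commitIndex=1
Op 3: append 3 -> log_len=5
Op 4: F0 acks idx 4 -> match: F0=4 F1=0; commitIndex=4
Op 5: F1 acks idx 1 -> match: F0=4 F1=1; commitIndex=4
Op 6: F1 acks idx 4 -> match: F0=4 F1=4; commitIndex=4
Op 7: F0 acks idx 2 -> match: F0=4 F1=4; commitIndex=4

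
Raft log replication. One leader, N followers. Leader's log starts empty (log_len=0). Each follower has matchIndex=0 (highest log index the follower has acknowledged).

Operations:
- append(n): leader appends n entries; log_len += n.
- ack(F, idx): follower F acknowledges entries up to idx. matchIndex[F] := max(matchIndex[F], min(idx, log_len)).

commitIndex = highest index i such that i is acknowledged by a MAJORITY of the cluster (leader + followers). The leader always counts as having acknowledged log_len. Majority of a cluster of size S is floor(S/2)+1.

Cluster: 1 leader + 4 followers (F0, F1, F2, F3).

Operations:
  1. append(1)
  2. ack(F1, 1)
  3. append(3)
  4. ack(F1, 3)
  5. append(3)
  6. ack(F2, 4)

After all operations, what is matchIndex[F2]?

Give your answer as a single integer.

Answer: 4

Derivation:
Op 1: append 1 -> log_len=1
Op 2: F1 acks idx 1 -> match: F0=0 F1=1 F2=0 F3=0; commitIndex=0
Op 3: append 3 -> log_len=4
Op 4: F1 acks idx 3 -> match: F0=0 F1=3 F2=0 F3=0; commitIndex=0
Op 5: append 3 -> log_len=7
Op 6: F2 acks idx 4 -> match: F0=0 F1=3 F2=4 F3=0; commitIndex=3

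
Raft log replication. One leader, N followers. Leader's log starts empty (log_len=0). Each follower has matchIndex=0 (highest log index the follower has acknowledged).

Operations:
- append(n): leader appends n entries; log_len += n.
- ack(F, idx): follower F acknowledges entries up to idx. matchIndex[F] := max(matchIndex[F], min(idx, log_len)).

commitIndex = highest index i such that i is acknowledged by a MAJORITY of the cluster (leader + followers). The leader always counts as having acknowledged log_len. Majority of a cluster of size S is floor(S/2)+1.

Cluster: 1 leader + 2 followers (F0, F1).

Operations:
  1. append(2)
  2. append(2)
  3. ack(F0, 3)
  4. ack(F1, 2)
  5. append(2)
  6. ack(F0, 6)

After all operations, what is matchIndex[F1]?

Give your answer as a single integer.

Answer: 2

Derivation:
Op 1: append 2 -> log_len=2
Op 2: append 2 -> log_len=4
Op 3: F0 acks idx 3 -> match: F0=3 F1=0; commitIndex=3
Op 4: F1 acks idx 2 -> match: F0=3 F1=2; commitIndex=3
Op 5: append 2 -> log_len=6
Op 6: F0 acks idx 6 -> match: F0=6 F1=2; commitIndex=6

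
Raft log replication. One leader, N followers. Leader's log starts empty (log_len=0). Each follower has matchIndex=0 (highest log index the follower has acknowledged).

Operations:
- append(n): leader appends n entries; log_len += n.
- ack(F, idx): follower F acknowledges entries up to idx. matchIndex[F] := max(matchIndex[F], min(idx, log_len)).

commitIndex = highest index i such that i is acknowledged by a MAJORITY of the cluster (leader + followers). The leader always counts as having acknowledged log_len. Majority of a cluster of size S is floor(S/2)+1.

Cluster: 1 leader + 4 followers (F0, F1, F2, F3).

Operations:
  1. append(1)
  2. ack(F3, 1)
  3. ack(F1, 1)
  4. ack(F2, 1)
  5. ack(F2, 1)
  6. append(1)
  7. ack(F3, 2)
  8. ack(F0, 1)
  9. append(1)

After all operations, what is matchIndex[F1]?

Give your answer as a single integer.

Op 1: append 1 -> log_len=1
Op 2: F3 acks idx 1 -> match: F0=0 F1=0 F2=0 F3=1; commitIndex=0
Op 3: F1 acks idx 1 -> match: F0=0 F1=1 F2=0 F3=1; commitIndex=1
Op 4: F2 acks idx 1 -> match: F0=0 F1=1 F2=1 F3=1; commitIndex=1
Op 5: F2 acks idx 1 -> match: F0=0 F1=1 F2=1 F3=1; commitIndex=1
Op 6: append 1 -> log_len=2
Op 7: F3 acks idx 2 -> match: F0=0 F1=1 F2=1 F3=2; commitIndex=1
Op 8: F0 acks idx 1 -> match: F0=1 F1=1 F2=1 F3=2; commitIndex=1
Op 9: append 1 -> log_len=3

Answer: 1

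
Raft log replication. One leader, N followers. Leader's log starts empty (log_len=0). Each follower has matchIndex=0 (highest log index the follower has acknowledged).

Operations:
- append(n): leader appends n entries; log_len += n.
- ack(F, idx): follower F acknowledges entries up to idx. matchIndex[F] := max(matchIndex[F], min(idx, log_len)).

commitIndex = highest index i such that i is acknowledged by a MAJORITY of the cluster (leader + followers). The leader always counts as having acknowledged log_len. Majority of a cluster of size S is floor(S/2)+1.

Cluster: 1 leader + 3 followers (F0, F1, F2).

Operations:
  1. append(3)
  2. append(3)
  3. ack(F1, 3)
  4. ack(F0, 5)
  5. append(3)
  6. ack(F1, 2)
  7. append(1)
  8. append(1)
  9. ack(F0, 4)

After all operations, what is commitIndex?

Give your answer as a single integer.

Answer: 3

Derivation:
Op 1: append 3 -> log_len=3
Op 2: append 3 -> log_len=6
Op 3: F1 acks idx 3 -> match: F0=0 F1=3 F2=0; commitIndex=0
Op 4: F0 acks idx 5 -> match: F0=5 F1=3 F2=0; commitIndex=3
Op 5: append 3 -> log_len=9
Op 6: F1 acks idx 2 -> match: F0=5 F1=3 F2=0; commitIndex=3
Op 7: append 1 -> log_len=10
Op 8: append 1 -> log_len=11
Op 9: F0 acks idx 4 -> match: F0=5 F1=3 F2=0; commitIndex=3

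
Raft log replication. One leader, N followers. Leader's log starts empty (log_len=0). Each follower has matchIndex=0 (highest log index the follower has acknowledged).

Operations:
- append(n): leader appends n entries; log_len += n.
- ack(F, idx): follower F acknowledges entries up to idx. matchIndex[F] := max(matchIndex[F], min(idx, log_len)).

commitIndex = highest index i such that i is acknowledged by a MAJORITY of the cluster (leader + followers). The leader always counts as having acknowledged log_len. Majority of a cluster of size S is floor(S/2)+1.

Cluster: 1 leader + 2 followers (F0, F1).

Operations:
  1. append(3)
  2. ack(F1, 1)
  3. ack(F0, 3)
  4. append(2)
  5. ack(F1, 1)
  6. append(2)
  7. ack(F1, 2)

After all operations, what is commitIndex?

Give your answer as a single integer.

Answer: 3

Derivation:
Op 1: append 3 -> log_len=3
Op 2: F1 acks idx 1 -> match: F0=0 F1=1; commitIndex=1
Op 3: F0 acks idx 3 -> match: F0=3 F1=1; commitIndex=3
Op 4: append 2 -> log_len=5
Op 5: F1 acks idx 1 -> match: F0=3 F1=1; commitIndex=3
Op 6: append 2 -> log_len=7
Op 7: F1 acks idx 2 -> match: F0=3 F1=2; commitIndex=3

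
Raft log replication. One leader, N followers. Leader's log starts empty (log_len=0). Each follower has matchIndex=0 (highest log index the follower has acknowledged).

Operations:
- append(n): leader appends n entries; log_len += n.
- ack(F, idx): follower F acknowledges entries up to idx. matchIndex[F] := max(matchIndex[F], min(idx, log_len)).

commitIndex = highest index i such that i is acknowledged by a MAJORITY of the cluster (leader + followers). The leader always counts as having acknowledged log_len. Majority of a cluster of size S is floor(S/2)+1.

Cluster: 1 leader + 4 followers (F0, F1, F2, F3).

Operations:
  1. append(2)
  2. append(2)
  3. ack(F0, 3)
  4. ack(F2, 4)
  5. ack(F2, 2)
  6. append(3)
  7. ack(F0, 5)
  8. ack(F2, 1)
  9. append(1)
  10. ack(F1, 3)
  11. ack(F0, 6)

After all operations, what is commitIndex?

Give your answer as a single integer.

Op 1: append 2 -> log_len=2
Op 2: append 2 -> log_len=4
Op 3: F0 acks idx 3 -> match: F0=3 F1=0 F2=0 F3=0; commitIndex=0
Op 4: F2 acks idx 4 -> match: F0=3 F1=0 F2=4 F3=0; commitIndex=3
Op 5: F2 acks idx 2 -> match: F0=3 F1=0 F2=4 F3=0; commitIndex=3
Op 6: append 3 -> log_len=7
Op 7: F0 acks idx 5 -> match: F0=5 F1=0 F2=4 F3=0; commitIndex=4
Op 8: F2 acks idx 1 -> match: F0=5 F1=0 F2=4 F3=0; commitIndex=4
Op 9: append 1 -> log_len=8
Op 10: F1 acks idx 3 -> match: F0=5 F1=3 F2=4 F3=0; commitIndex=4
Op 11: F0 acks idx 6 -> match: F0=6 F1=3 F2=4 F3=0; commitIndex=4

Answer: 4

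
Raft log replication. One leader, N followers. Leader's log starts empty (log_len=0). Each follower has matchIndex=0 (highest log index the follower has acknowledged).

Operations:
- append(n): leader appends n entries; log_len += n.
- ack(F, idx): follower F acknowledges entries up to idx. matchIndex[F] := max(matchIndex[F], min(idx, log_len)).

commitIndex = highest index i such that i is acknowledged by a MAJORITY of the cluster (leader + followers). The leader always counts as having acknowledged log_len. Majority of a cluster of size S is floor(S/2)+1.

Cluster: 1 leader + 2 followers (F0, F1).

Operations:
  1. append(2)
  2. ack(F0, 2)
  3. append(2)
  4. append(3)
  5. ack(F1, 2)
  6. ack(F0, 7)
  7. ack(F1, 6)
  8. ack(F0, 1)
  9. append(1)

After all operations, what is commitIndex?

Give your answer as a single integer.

Answer: 7

Derivation:
Op 1: append 2 -> log_len=2
Op 2: F0 acks idx 2 -> match: F0=2 F1=0; commitIndex=2
Op 3: append 2 -> log_len=4
Op 4: append 3 -> log_len=7
Op 5: F1 acks idx 2 -> match: F0=2 F1=2; commitIndex=2
Op 6: F0 acks idx 7 -> match: F0=7 F1=2; commitIndex=7
Op 7: F1 acks idx 6 -> match: F0=7 F1=6; commitIndex=7
Op 8: F0 acks idx 1 -> match: F0=7 F1=6; commitIndex=7
Op 9: append 1 -> log_len=8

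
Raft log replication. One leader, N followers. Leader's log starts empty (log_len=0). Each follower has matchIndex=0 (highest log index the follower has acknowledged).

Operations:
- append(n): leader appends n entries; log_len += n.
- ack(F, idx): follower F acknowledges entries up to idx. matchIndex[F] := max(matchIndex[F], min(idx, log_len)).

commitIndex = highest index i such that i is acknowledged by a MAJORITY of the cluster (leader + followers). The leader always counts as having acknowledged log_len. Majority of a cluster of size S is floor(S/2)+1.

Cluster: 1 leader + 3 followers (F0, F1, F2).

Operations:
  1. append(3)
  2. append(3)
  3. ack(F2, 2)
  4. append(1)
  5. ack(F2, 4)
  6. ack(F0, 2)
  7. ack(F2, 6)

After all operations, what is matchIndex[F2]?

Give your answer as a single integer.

Answer: 6

Derivation:
Op 1: append 3 -> log_len=3
Op 2: append 3 -> log_len=6
Op 3: F2 acks idx 2 -> match: F0=0 F1=0 F2=2; commitIndex=0
Op 4: append 1 -> log_len=7
Op 5: F2 acks idx 4 -> match: F0=0 F1=0 F2=4; commitIndex=0
Op 6: F0 acks idx 2 -> match: F0=2 F1=0 F2=4; commitIndex=2
Op 7: F2 acks idx 6 -> match: F0=2 F1=0 F2=6; commitIndex=2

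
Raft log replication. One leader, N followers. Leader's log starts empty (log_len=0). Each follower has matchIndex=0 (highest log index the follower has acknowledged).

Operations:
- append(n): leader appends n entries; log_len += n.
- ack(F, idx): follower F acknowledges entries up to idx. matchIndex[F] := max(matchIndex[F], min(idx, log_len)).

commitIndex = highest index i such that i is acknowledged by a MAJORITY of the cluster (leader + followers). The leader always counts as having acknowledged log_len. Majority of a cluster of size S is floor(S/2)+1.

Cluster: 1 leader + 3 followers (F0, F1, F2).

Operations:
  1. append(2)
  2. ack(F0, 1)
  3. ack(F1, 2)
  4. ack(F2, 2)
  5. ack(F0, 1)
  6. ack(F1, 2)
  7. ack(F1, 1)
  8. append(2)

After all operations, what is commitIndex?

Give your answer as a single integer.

Op 1: append 2 -> log_len=2
Op 2: F0 acks idx 1 -> match: F0=1 F1=0 F2=0; commitIndex=0
Op 3: F1 acks idx 2 -> match: F0=1 F1=2 F2=0; commitIndex=1
Op 4: F2 acks idx 2 -> match: F0=1 F1=2 F2=2; commitIndex=2
Op 5: F0 acks idx 1 -> match: F0=1 F1=2 F2=2; commitIndex=2
Op 6: F1 acks idx 2 -> match: F0=1 F1=2 F2=2; commitIndex=2
Op 7: F1 acks idx 1 -> match: F0=1 F1=2 F2=2; commitIndex=2
Op 8: append 2 -> log_len=4

Answer: 2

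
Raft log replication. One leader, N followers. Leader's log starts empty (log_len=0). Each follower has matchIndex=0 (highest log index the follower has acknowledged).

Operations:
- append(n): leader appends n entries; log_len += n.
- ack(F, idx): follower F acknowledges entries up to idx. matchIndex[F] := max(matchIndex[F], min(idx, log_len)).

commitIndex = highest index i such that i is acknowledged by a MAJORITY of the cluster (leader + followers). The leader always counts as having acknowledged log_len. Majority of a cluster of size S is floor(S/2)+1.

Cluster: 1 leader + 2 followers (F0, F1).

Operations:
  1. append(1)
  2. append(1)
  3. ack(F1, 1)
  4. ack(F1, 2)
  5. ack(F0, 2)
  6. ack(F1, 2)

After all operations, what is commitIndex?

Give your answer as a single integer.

Op 1: append 1 -> log_len=1
Op 2: append 1 -> log_len=2
Op 3: F1 acks idx 1 -> match: F0=0 F1=1; commitIndex=1
Op 4: F1 acks idx 2 -> match: F0=0 F1=2; commitIndex=2
Op 5: F0 acks idx 2 -> match: F0=2 F1=2; commitIndex=2
Op 6: F1 acks idx 2 -> match: F0=2 F1=2; commitIndex=2

Answer: 2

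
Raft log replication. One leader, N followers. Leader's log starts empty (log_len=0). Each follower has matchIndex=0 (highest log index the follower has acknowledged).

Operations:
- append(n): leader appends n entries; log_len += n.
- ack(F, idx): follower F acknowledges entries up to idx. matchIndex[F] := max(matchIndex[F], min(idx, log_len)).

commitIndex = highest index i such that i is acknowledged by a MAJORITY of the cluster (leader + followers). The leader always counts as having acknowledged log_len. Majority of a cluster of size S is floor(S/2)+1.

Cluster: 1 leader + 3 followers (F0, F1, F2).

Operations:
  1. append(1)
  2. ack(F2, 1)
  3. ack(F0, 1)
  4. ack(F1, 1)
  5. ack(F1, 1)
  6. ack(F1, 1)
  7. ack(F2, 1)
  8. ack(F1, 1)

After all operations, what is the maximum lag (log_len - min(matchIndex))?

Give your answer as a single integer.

Answer: 0

Derivation:
Op 1: append 1 -> log_len=1
Op 2: F2 acks idx 1 -> match: F0=0 F1=0 F2=1; commitIndex=0
Op 3: F0 acks idx 1 -> match: F0=1 F1=0 F2=1; commitIndex=1
Op 4: F1 acks idx 1 -> match: F0=1 F1=1 F2=1; commitIndex=1
Op 5: F1 acks idx 1 -> match: F0=1 F1=1 F2=1; commitIndex=1
Op 6: F1 acks idx 1 -> match: F0=1 F1=1 F2=1; commitIndex=1
Op 7: F2 acks idx 1 -> match: F0=1 F1=1 F2=1; commitIndex=1
Op 8: F1 acks idx 1 -> match: F0=1 F1=1 F2=1; commitIndex=1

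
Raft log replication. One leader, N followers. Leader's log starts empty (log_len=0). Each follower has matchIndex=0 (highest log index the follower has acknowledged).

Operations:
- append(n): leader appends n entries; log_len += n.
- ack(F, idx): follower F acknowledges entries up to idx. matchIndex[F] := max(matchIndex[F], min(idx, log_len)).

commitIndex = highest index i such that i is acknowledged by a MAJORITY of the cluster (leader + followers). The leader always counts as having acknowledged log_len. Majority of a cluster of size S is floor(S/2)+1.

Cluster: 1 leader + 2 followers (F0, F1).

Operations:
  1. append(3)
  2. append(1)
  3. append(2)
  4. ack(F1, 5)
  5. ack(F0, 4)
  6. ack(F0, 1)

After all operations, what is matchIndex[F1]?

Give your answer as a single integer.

Op 1: append 3 -> log_len=3
Op 2: append 1 -> log_len=4
Op 3: append 2 -> log_len=6
Op 4: F1 acks idx 5 -> match: F0=0 F1=5; commitIndex=5
Op 5: F0 acks idx 4 -> match: F0=4 F1=5; commitIndex=5
Op 6: F0 acks idx 1 -> match: F0=4 F1=5; commitIndex=5

Answer: 5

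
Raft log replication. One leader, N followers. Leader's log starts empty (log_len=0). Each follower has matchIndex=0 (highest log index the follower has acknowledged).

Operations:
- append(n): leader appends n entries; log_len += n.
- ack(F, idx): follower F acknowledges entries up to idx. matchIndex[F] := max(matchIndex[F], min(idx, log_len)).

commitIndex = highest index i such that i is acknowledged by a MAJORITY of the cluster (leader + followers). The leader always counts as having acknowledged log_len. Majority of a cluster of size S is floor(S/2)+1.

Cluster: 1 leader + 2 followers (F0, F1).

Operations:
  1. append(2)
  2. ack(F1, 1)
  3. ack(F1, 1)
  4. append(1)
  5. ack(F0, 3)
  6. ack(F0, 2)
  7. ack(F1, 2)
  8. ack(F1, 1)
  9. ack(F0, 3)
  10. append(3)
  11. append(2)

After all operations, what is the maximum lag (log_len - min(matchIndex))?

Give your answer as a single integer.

Op 1: append 2 -> log_len=2
Op 2: F1 acks idx 1 -> match: F0=0 F1=1; commitIndex=1
Op 3: F1 acks idx 1 -> match: F0=0 F1=1; commitIndex=1
Op 4: append 1 -> log_len=3
Op 5: F0 acks idx 3 -> match: F0=3 F1=1; commitIndex=3
Op 6: F0 acks idx 2 -> match: F0=3 F1=1; commitIndex=3
Op 7: F1 acks idx 2 -> match: F0=3 F1=2; commitIndex=3
Op 8: F1 acks idx 1 -> match: F0=3 F1=2; commitIndex=3
Op 9: F0 acks idx 3 -> match: F0=3 F1=2; commitIndex=3
Op 10: append 3 -> log_len=6
Op 11: append 2 -> log_len=8

Answer: 6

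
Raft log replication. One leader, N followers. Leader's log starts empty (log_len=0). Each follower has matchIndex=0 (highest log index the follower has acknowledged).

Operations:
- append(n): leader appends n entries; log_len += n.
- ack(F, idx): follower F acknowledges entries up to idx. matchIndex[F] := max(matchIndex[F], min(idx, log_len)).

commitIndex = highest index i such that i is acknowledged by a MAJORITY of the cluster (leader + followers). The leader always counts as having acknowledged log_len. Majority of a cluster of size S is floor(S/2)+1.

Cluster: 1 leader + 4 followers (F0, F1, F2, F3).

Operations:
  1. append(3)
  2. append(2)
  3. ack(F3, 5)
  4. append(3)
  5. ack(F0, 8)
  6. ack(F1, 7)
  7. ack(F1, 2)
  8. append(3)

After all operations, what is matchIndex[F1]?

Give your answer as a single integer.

Answer: 7

Derivation:
Op 1: append 3 -> log_len=3
Op 2: append 2 -> log_len=5
Op 3: F3 acks idx 5 -> match: F0=0 F1=0 F2=0 F3=5; commitIndex=0
Op 4: append 3 -> log_len=8
Op 5: F0 acks idx 8 -> match: F0=8 F1=0 F2=0 F3=5; commitIndex=5
Op 6: F1 acks idx 7 -> match: F0=8 F1=7 F2=0 F3=5; commitIndex=7
Op 7: F1 acks idx 2 -> match: F0=8 F1=7 F2=0 F3=5; commitIndex=7
Op 8: append 3 -> log_len=11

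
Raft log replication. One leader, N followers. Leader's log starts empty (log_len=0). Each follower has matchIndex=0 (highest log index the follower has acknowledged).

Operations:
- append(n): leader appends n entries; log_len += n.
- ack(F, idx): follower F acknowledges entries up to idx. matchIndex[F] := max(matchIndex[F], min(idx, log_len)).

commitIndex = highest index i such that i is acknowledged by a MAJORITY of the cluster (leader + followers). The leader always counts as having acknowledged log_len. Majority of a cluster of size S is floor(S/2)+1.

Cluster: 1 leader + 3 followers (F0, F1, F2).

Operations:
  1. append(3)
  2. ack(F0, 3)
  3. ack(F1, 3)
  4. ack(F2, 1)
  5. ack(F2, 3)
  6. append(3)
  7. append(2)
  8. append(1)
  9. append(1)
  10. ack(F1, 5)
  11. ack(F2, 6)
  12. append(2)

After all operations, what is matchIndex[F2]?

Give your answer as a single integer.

Answer: 6

Derivation:
Op 1: append 3 -> log_len=3
Op 2: F0 acks idx 3 -> match: F0=3 F1=0 F2=0; commitIndex=0
Op 3: F1 acks idx 3 -> match: F0=3 F1=3 F2=0; commitIndex=3
Op 4: F2 acks idx 1 -> match: F0=3 F1=3 F2=1; commitIndex=3
Op 5: F2 acks idx 3 -> match: F0=3 F1=3 F2=3; commitIndex=3
Op 6: append 3 -> log_len=6
Op 7: append 2 -> log_len=8
Op 8: append 1 -> log_len=9
Op 9: append 1 -> log_len=10
Op 10: F1 acks idx 5 -> match: F0=3 F1=5 F2=3; commitIndex=3
Op 11: F2 acks idx 6 -> match: F0=3 F1=5 F2=6; commitIndex=5
Op 12: append 2 -> log_len=12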